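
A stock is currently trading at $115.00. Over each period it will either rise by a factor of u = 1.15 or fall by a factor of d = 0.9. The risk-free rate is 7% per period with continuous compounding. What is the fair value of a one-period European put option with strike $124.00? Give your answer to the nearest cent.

Risk-neutral probability p = (e^0.07 − 0.9)/(1.15 − 0.9) = 0.1725/0.2500 = 0.6900
Terminal stock prices: S_u = 132.2, S_d = 103.5
Terminal payoffs (K − S): max(-8.25, 0) = 0, max(20.5, 0) = 20.5
Node 0 (S = 115): V_0 = e^(−0.07)·[0.6900·0.0000 + 0.3100·20.5000] = 5.9247

$5.92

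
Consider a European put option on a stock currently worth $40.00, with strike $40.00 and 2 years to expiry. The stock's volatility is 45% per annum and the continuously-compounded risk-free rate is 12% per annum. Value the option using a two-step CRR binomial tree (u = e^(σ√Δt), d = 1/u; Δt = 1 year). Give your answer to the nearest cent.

$4.19

CRR parameters: u = e^(σ√Δt) = e^(0.45·√1) = 1.5683, d = 1/u = 0.6376
Per-period rate: rΔt = 0.12·1 = 0.12, so R = e^0.12 = 1.1275
Risk-neutral probability p = (e^0.12 − 0.6376)/(1.5683 − 0.6376) = 0.4899/0.9307 = 0.5264
Terminal stock prices: S_uu = 98.38, S_ud = 40, S_dd = 16.26
Terminal payoffs (K − S): max(-58.38, 0) = 0, max(0, 0) = 0, max(23.74, 0) = 23.74
Node u (S = 62.73): V_u = e^(−0.12)·[0.5264·0.0000 + 0.4736·0.0000] = 0.0000
Node d (S = 25.51): V_d = e^(−0.12)·[0.5264·0.0000 + 0.4736·23.7372] = 9.9717
Node 0 (S = 40): V_0 = e^(−0.12)·[0.5264·0.0000 + 0.4736·9.9717] = 4.1890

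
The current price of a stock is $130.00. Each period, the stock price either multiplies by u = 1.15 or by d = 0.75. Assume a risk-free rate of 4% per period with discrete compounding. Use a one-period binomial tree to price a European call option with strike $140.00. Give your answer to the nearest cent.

Risk-neutral probability p = (1 + 0.04 − 0.75)/(1.15 − 0.75) = 0.2900/0.4000 = 0.7250
Terminal stock prices: S_u = 149.5, S_d = 97.5
Terminal payoffs (S − K): max(9.5, 0) = 9.5, max(-42.5, 0) = 0
Node 0 (S = 130): V_0 = 1/1.04·[0.7250·9.5000 + 0.2750·0.0000] = 6.6226

$6.62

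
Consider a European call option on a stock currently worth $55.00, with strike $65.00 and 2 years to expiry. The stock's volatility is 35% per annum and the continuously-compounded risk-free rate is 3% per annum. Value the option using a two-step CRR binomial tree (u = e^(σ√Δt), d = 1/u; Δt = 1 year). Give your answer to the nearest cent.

CRR parameters: u = e^(σ√Δt) = e^(0.35·√1) = 1.4191, d = 1/u = 0.7047
Per-period rate: rΔt = 0.03·1 = 0.03, so R = e^0.03 = 1.0305
Risk-neutral probability p = (e^0.03 − 0.7047)/(1.4191 − 0.7047) = 0.3258/0.7144 = 0.4560
Terminal stock prices: S_uu = 110.8, S_ud = 55, S_dd = 27.31
Terminal payoffs (S − K): max(45.76, 0) = 45.76, max(-10, 0) = 0, max(-37.69, 0) = 0
Node u (S = 78.05): V_u = e^(−0.03)·[0.4560·45.7564 + 0.5440·0.0000] = 20.2489
Node d (S = 38.76): V_d = e^(−0.03)·[0.4560·0.0000 + 0.5440·0.0000] = 0.0000
Node 0 (S = 55): V_0 = e^(−0.03)·[0.4560·20.2489 + 0.5440·0.0000] = 8.9608

$8.96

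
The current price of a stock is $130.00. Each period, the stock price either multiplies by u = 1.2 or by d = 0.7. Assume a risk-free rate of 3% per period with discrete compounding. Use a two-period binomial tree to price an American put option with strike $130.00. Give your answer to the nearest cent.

Risk-neutral probability p = (1 + 0.03 − 0.7)/(1.2 − 0.7) = 0.3300/0.5000 = 0.6600
Terminal stock prices: S_uu = 187.2, S_ud = 109.2, S_dd = 63.7
Terminal payoffs (K − S): max(-57.2, 0) = 0, max(20.8, 0) = 20.8, max(66.3, 0) = 66.3
Node u (S = 156): continuation = 1/1.03·[0.6600·0.0000 + 0.3400·20.8000] = 6.8660; exercise value = 0.0000 ≤ continuation, so V_u = 6.8660
Node d (S = 91): continuation = 1/1.03·[0.6600·20.8000 + 0.3400·66.3000] = 35.2136; exercise value = 39.0000 > continuation, so V_d = 39.0000 (exercise)
Node 0 (S = 130): continuation = 1/1.03·[0.6600·6.8660 + 0.3400·39.0000] = 17.2734; exercise value = 0.0000 ≤ continuation, so V_0 = 17.2734

$17.27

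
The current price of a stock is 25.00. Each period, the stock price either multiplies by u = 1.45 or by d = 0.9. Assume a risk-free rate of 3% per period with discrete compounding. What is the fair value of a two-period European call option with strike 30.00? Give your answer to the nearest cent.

2.08

Risk-neutral probability p = (1 + 0.03 − 0.9)/(1.45 − 0.9) = 0.1300/0.5500 = 0.2364
Terminal stock prices: S_uu = 52.56, S_ud = 32.62, S_dd = 20.25
Terminal payoffs (S − K): max(22.56, 0) = 22.56, max(2.625, 0) = 2.625, max(-9.75, 0) = 0
Node u (S = 36.25): V_u = 1/1.03·[0.2364·22.5625 + 0.7636·2.6250] = 7.1238
Node d (S = 22.5): V_d = 1/1.03·[0.2364·2.6250 + 0.7636·0.0000] = 0.6024
Node 0 (S = 25): V_0 = 1/1.03·[0.2364·7.1238 + 0.7636·0.6024] = 2.0814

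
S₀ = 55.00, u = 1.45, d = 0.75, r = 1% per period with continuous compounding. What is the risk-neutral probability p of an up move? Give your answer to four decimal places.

p = 0.3715

Risk-neutral probability p = (e^0.01 − 0.75)/(1.45 − 0.75) = 0.2601/0.7000 = 0.3715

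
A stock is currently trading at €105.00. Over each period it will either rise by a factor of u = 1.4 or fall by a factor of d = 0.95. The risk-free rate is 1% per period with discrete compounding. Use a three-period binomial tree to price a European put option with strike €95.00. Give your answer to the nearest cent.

€3.14

Risk-neutral probability p = (1 + 0.01 − 0.95)/(1.4 − 0.95) = 0.0600/0.4500 = 0.1333
Terminal stock prices: S_uuu = 288.1, S_uud = 195.5, S_udd = 132.7, S_ddd = 90.02
Terminal payoffs (K − S): max(-193.1, 0) = 0, max(-100.5, 0) = 0, max(-37.67, 0) = 0, max(4.976, 0) = 4.976
Node uu (S = 205.8): V_uu = 1/1.01·[0.1333·0.0000 + 0.8667·0.0000] = 0.0000
Node ud (S = 139.7): V_ud = 1/1.01·[0.1333·0.0000 + 0.8667·0.0000] = 0.0000
Node dd (S = 94.76): V_dd = 1/1.01·[0.1333·0.0000 + 0.8667·4.9756] = 4.2695
Node u (S = 147): V_u = 1/1.01·[0.1333·0.0000 + 0.8667·0.0000] = 0.0000
Node d (S = 99.75): V_d = 1/1.01·[0.1333·0.0000 + 0.8667·4.2695] = 3.6636
Node 0 (S = 105): V_0 = 1/1.01·[0.1333·0.0000 + 0.8667·3.6636] = 3.1437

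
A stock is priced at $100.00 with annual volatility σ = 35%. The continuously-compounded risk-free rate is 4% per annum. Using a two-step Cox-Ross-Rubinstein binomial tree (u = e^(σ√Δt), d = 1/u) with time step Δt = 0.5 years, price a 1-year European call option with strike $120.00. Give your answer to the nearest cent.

$9.70

CRR parameters: u = e^(σ√Δt) = e^(0.35·√0.5) = 1.2808, d = 1/u = 0.7808
Per-period rate: rΔt = 0.04·0.5 = 0.02, so R = e^0.02 = 1.0202
Risk-neutral probability p = (e^0.02 − 0.7808)/(1.2808 − 0.7808) = 0.2394/0.5000 = 0.4788
Terminal stock prices: S_uu = 164, S_ud = 100, S_dd = 60.96
Terminal payoffs (S − K): max(44.05, 0) = 44.05, max(-20, 0) = 0, max(-59.04, 0) = 0
Node u (S = 128.1): V_u = e^(−0.02)·[0.4788·44.0457 + 0.5212·0.0000] = 20.6733
Node d (S = 78.08): V_d = e^(−0.02)·[0.4788·0.0000 + 0.5212·0.0000] = 0.0000
Node 0 (S = 100): V_0 = e^(−0.02)·[0.4788·20.6733 + 0.5212·0.0000] = 9.7032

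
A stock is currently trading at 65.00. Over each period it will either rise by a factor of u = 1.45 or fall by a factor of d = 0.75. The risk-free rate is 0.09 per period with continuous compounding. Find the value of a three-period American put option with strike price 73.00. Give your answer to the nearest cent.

Risk-neutral probability p = (e^0.09 − 0.75)/(1.45 − 0.75) = 0.3442/0.7000 = 0.4917
Terminal stock prices: S_uuu = 198.2, S_uud = 102.5, S_udd = 53.02, S_ddd = 27.42
Terminal payoffs (K − S): max(-125.2, 0) = 0, max(-29.5, 0) = 0, max(19.98, 0) = 19.98, max(45.58, 0) = 45.58
Node uu (S = 136.7): continuation = e^(−0.09)·[0.4917·0.0000 + 0.5083·0.0000] = 0.0000; exercise value = 0.0000 ≤ continuation, so V_uu = 0.0000
Node ud (S = 70.69): continuation = e^(−0.09)·[0.4917·0.0000 + 0.5083·19.9844] = 9.2842; exercise value = 2.3125 ≤ continuation, so V_ud = 9.2842
Node dd (S = 36.56): continuation = e^(−0.09)·[0.4917·19.9844 + 0.5083·45.5781] = 30.1545; exercise value = 36.4375 > continuation, so V_dd = 36.4375 (exercise)
Node u (S = 94.25): continuation = e^(−0.09)·[0.4917·0.0000 + 0.5083·9.2842] = 4.3132; exercise value = 0.0000 ≤ continuation, so V_u = 4.3132
Node d (S = 48.75): continuation = e^(−0.09)·[0.4917·9.2842 + 0.5083·36.4375] = 21.0998; exercise value = 24.2500 > continuation, so V_d = 24.2500 (exercise)
Node 0 (S = 65): continuation = e^(−0.09)·[0.4917·4.3132 + 0.5083·24.2500] = 13.2040; exercise value = 8.0000 ≤ continuation, so V_0 = 13.2040

13.20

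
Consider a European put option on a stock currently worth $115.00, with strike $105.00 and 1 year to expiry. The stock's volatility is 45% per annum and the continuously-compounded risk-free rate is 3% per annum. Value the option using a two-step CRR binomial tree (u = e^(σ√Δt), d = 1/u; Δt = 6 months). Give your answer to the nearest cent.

$13.22

CRR parameters: u = e^(σ√Δt) = e^(0.45·√0.5) = 1.3746, d = 1/u = 0.7275
Per-period rate: rΔt = 0.03·0.5 = 0.015, so R = e^0.015 = 1.0151
Risk-neutral probability p = (e^0.015 − 0.7275)/(1.3746 − 0.7275) = 0.2877/0.6472 = 0.4445
Terminal stock prices: S_uu = 217.3, S_ud = 115, S_dd = 60.86
Terminal payoffs (K − S): max(-112.3, 0) = 0, max(-10, 0) = 0, max(44.14, 0) = 44.14
Node u (S = 158.1): V_u = e^(−0.015)·[0.4445·0.0000 + 0.5555·0.0000] = 0.0000
Node d (S = 83.66): V_d = e^(−0.015)·[0.4445·0.0000 + 0.5555·44.1424] = 24.1575
Node 0 (S = 115): V_0 = e^(−0.015)·[0.4445·0.0000 + 0.5555·24.1575] = 13.2205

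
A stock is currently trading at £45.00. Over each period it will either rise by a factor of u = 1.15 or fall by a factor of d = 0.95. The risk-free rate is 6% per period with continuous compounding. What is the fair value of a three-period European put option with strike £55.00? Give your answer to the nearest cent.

Risk-neutral probability p = (e^0.06 − 0.95)/(1.15 − 0.95) = 0.1118/0.2000 = 0.5592
Terminal stock prices: S_uuu = 68.44, S_uud = 56.54, S_udd = 46.7, S_ddd = 38.58
Terminal payoffs (K − S): max(-13.44, 0) = 0, max(-1.537, 0) = 0, max(8.296, 0) = 8.296, max(16.42, 0) = 16.42
Node uu (S = 59.51): V_uu = e^(−0.06)·[0.5592·0.0000 + 0.4408·0.0000] = 0.0000
Node ud (S = 49.16): V_ud = e^(−0.06)·[0.5592·0.0000 + 0.4408·8.2956] = 3.4439
Node dd (S = 40.61): V_dd = e^(−0.06)·[0.5592·8.2956 + 0.4408·16.4181] = 11.1845
Node u (S = 51.75): V_u = e^(−0.06)·[0.5592·0.0000 + 0.4408·3.4439] = 1.4297
Node d (S = 42.75): V_d = e^(−0.06)·[0.5592·3.4439 + 0.4408·11.1845] = 6.4568
Node 0 (S = 45): V_0 = e^(−0.06)·[0.5592·1.4297 + 0.4408·6.4568] = 3.4334

£3.43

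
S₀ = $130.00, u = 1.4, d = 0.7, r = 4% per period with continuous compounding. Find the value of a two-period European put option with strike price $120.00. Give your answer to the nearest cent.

$13.68

Risk-neutral probability p = (e^0.04 − 0.7)/(1.4 − 0.7) = 0.3408/0.7000 = 0.4869
Terminal stock prices: S_uu = 254.8, S_ud = 127.4, S_dd = 63.7
Terminal payoffs (K − S): max(-134.8, 0) = 0, max(-7.4, 0) = 0, max(56.3, 0) = 56.3
Node u (S = 182): V_u = e^(−0.04)·[0.4869·0.0000 + 0.5131·0.0000] = 0.0000
Node d (S = 91): V_d = e^(−0.04)·[0.4869·0.0000 + 0.5131·56.3000] = 27.7563
Node 0 (S = 130): V_0 = e^(−0.04)·[0.4869·0.0000 + 0.5131·27.7563] = 13.6841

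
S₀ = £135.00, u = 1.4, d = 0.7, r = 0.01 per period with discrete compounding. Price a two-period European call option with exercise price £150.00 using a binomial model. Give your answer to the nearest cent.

Risk-neutral probability p = (1 + 0.01 − 0.7)/(1.4 − 0.7) = 0.3100/0.7000 = 0.4429
Terminal stock prices: S_uu = 264.6, S_ud = 132.3, S_dd = 66.15
Terminal payoffs (S − K): max(114.6, 0) = 114.6, max(-17.7, 0) = 0, max(-83.85, 0) = 0
Node u (S = 189): V_u = 1/1.01·[0.4429·114.6000 + 0.5571·0.0000] = 50.2489
Node d (S = 94.5): V_d = 1/1.01·[0.4429·0.0000 + 0.5571·0.0000] = 0.0000
Node 0 (S = 135): V_0 = 1/1.01·[0.4429·50.2489 + 0.5571·0.0000] = 22.0328

£22.03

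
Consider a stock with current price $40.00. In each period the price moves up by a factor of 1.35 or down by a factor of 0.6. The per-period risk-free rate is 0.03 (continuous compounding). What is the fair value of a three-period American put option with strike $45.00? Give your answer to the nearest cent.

Risk-neutral probability p = (e^0.03 − 0.6)/(1.35 − 0.6) = 0.4305/0.7500 = 0.5739
Terminal stock prices: S_uuu = 98.42, S_uud = 43.74, S_udd = 19.44, S_ddd = 8.64
Terminal payoffs (K − S): max(-53.42, 0) = 0, max(1.26, 0) = 1.26, max(25.56, 0) = 25.56, max(36.36, 0) = 36.36
Node uu (S = 72.9): continuation = e^(−0.03)·[0.5739·0.0000 + 0.4261·1.2600] = 0.5210; exercise value = 0.0000 ≤ continuation, so V_uu = 0.5210
Node ud (S = 32.4): continuation = e^(−0.03)·[0.5739·1.2600 + 0.4261·25.5600] = 11.2700; exercise value = 12.6000 > continuation, so V_ud = 12.6000 (exercise)
Node dd (S = 14.4): continuation = e^(−0.03)·[0.5739·25.5600 + 0.4261·36.3600] = 29.2700; exercise value = 30.6000 > continuation, so V_dd = 30.6000 (exercise)
Node u (S = 54): continuation = e^(−0.03)·[0.5739·0.5210 + 0.4261·12.6000] = 5.4999; exercise value = 0.0000 ≤ continuation, so V_u = 5.4999
Node d (S = 24): continuation = e^(−0.03)·[0.5739·12.6000 + 0.4261·30.6000] = 19.6700; exercise value = 21.0000 > continuation, so V_d = 21.0000 (exercise)
Node 0 (S = 40): continuation = e^(−0.03)·[0.5739·5.4999 + 0.4261·21.0000] = 11.7461; exercise value = 5.0000 ≤ continuation, so V_0 = 11.7461

$11.75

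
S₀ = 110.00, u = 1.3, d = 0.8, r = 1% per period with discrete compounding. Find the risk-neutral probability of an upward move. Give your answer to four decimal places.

Risk-neutral probability p = (1 + 0.01 − 0.8)/(1.3 − 0.8) = 0.2100/0.5000 = 0.4200

p = 0.4200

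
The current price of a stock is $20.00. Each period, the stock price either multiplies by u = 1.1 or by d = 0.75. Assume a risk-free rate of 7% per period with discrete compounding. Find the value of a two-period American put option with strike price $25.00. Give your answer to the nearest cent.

$5.00

Risk-neutral probability p = (1 + 0.07 − 0.75)/(1.1 − 0.75) = 0.3200/0.3500 = 0.9143
Terminal stock prices: S_uu = 24.2, S_ud = 16.5, S_dd = 11.25
Terminal payoffs (K − S): max(0.8, 0) = 0.8, max(8.5, 0) = 8.5, max(13.75, 0) = 13.75
Node u (S = 22): continuation = 1/1.07·[0.9143·0.8000 + 0.0857·8.5000] = 1.3645; exercise value = 3.0000 > continuation, so V_u = 3.0000 (exercise)
Node d (S = 15): continuation = 1/1.07·[0.9143·8.5000 + 0.0857·13.7500] = 8.3645; exercise value = 10.0000 > continuation, so V_d = 10.0000 (exercise)
Node 0 (S = 20): continuation = 1/1.07·[0.9143·3.0000 + 0.0857·10.0000] = 3.3645; exercise value = 5.0000 > continuation, so V_0 = 5.0000 (exercise)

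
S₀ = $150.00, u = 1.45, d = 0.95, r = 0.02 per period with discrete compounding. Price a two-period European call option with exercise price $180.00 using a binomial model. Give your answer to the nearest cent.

$8.71

Risk-neutral probability p = (1 + 0.02 − 0.95)/(1.45 − 0.95) = 0.0700/0.5000 = 0.1400
Terminal stock prices: S_uu = 315.4, S_ud = 206.6, S_dd = 135.4
Terminal payoffs (S − K): max(135.4, 0) = 135.4, max(26.62, 0) = 26.62, max(-44.62, 0) = 0
Node u (S = 217.5): V_u = 1/1.02·[0.1400·135.3750 + 0.8600·26.6250] = 41.0294
Node d (S = 142.5): V_d = 1/1.02·[0.1400·26.6250 + 0.8600·0.0000] = 3.6544
Node 0 (S = 150): V_0 = 1/1.02·[0.1400·41.0294 + 0.8600·3.6544] = 8.7127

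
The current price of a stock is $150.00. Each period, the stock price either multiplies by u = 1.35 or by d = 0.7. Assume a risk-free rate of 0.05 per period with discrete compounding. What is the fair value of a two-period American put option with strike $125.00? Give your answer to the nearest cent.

Risk-neutral probability p = (1 + 0.05 − 0.7)/(1.35 − 0.7) = 0.3500/0.6500 = 0.5385
Terminal stock prices: S_uu = 273.4, S_ud = 141.8, S_dd = 73.5
Terminal payoffs (K − S): max(-148.4, 0) = 0, max(-16.75, 0) = 0, max(51.5, 0) = 51.5
Node u (S = 202.5): continuation = 1/1.05·[0.5385·0.0000 + 0.4615·0.0000] = 0.0000; exercise value = 0.0000 ≤ continuation, so V_u = 0.0000
Node d (S = 105): continuation = 1/1.05·[0.5385·0.0000 + 0.4615·51.5000] = 22.6374; exercise value = 20.0000 ≤ continuation, so V_d = 22.6374
Node 0 (S = 150): continuation = 1/1.05·[0.5385·0.0000 + 0.4615·22.6374] = 9.9505; exercise value = 0.0000 ≤ continuation, so V_0 = 9.9505

$9.95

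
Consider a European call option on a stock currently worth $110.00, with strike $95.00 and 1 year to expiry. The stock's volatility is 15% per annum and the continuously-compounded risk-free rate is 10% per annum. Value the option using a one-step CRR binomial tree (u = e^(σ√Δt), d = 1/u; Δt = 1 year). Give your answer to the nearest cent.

CRR parameters: u = e^(σ√Δt) = e^(0.15·√1) = 1.1618, d = 1/u = 0.8607
Per-period rate: rΔt = 0.1·1 = 0.1, so R = e^0.1 = 1.1052
Risk-neutral probability p = (e^0.1 − 0.8607)/(1.1618 − 0.8607) = 0.2445/0.3011 = 0.8118
Terminal stock prices: S_u = 127.8, S_d = 94.68
Terminal payoffs (S − K): max(32.8, 0) = 32.8, max(-0.3221, 0) = 0
Node 0 (S = 110): V_0 = e^(−0.1)·[0.8118·32.8018 + 0.1882·0.0000] = 24.0953

$24.10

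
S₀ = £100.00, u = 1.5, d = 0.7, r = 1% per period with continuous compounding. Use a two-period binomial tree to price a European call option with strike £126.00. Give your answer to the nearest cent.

£14.58

Risk-neutral probability p = (e^0.01 − 0.7)/(1.5 − 0.7) = 0.3101/0.8000 = 0.3876
Terminal stock prices: S_uu = 225, S_ud = 105, S_dd = 49
Terminal payoffs (S − K): max(99, 0) = 99, max(-21, 0) = 0, max(-77, 0) = 0
Node u (S = 150): V_u = e^(−0.01)·[0.3876·99.0000 + 0.6124·0.0000] = 37.9869
Node d (S = 70): V_d = e^(−0.01)·[0.3876·0.0000 + 0.6124·0.0000] = 0.0000
Node 0 (S = 100): V_0 = e^(−0.01)·[0.3876·37.9869 + 0.6124·0.0000] = 14.5758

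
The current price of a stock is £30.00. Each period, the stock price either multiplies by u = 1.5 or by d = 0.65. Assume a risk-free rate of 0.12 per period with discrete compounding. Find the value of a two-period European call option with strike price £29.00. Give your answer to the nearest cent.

Risk-neutral probability p = (1 + 0.12 − 0.65)/(1.5 − 0.65) = 0.4700/0.8500 = 0.5529
Terminal stock prices: S_uu = 67.5, S_ud = 29.25, S_dd = 12.68
Terminal payoffs (S − K): max(38.5, 0) = 38.5, max(0.25, 0) = 0.25, max(-16.32, 0) = 0
Node u (S = 45): V_u = 1/1.12·[0.5529·38.5000 + 0.4471·0.2500] = 19.1071
Node d (S = 19.5): V_d = 1/1.12·[0.5529·0.2500 + 0.4471·0.0000] = 0.1234
Node 0 (S = 30): V_0 = 1/1.12·[0.5529·19.1071 + 0.4471·0.1234] = 9.4824

£9.48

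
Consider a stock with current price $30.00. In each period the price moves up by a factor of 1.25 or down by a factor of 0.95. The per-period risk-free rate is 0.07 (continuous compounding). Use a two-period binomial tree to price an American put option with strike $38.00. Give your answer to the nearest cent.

$8.00

Risk-neutral probability p = (e^0.07 − 0.95)/(1.25 − 0.95) = 0.1225/0.3000 = 0.4084
Terminal stock prices: S_uu = 46.88, S_ud = 35.62, S_dd = 27.07
Terminal payoffs (K − S): max(-8.875, 0) = 0, max(2.375, 0) = 2.375, max(10.93, 0) = 10.93
Node u (S = 37.5): continuation = e^(−0.07)·[0.4084·0.0000 + 0.5916·2.3750] = 1.3101; exercise value = 0.5000 ≤ continuation, so V_u = 1.3101
Node d (S = 28.5): continuation = e^(−0.07)·[0.4084·2.3750 + 0.5916·10.9250] = 6.9310; exercise value = 9.5000 > continuation, so V_d = 9.5000 (exercise)
Node 0 (S = 30): continuation = e^(−0.07)·[0.4084·1.3101 + 0.5916·9.5000] = 5.7394; exercise value = 8.0000 > continuation, so V_0 = 8.0000 (exercise)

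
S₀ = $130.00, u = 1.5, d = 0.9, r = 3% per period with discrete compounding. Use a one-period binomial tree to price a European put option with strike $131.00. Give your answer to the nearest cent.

$10.65

Risk-neutral probability p = (1 + 0.03 − 0.9)/(1.5 − 0.9) = 0.1300/0.6000 = 0.2167
Terminal stock prices: S_u = 195, S_d = 117
Terminal payoffs (K − S): max(-64, 0) = 0, max(14, 0) = 14
Node 0 (S = 130): V_0 = 1/1.03·[0.2167·0.0000 + 0.7833·14.0000] = 10.6472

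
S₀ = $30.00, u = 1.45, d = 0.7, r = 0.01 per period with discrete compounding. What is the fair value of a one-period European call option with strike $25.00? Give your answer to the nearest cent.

Risk-neutral probability p = (1 + 0.01 − 0.7)/(1.45 − 0.7) = 0.3100/0.7500 = 0.4133
Terminal stock prices: S_u = 43.5, S_d = 21
Terminal payoffs (S − K): max(18.5, 0) = 18.5, max(-4, 0) = 0
Node 0 (S = 30): V_0 = 1/1.01·[0.4133·18.5000 + 0.5867·0.0000] = 7.5710

$7.57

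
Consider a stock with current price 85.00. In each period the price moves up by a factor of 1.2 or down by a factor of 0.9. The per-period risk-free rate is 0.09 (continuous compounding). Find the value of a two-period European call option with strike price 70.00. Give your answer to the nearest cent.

Risk-neutral probability p = (e^0.09 − 0.9)/(1.2 − 0.9) = 0.1942/0.3000 = 0.6472
Terminal stock prices: S_uu = 122.4, S_ud = 91.8, S_dd = 68.85
Terminal payoffs (S − K): max(52.4, 0) = 52.4, max(21.8, 0) = 21.8, max(-1.15, 0) = 0
Node u (S = 102): V_u = e^(−0.09)·[0.6472·52.4000 + 0.3528·21.8000] = 38.0248
Node d (S = 76.5): V_d = e^(−0.09)·[0.6472·21.8000 + 0.3528·0.0000] = 12.8956
Node 0 (S = 85): V_0 = e^(−0.09)·[0.6472·38.0248 + 0.3528·12.8956] = 26.6506

26.65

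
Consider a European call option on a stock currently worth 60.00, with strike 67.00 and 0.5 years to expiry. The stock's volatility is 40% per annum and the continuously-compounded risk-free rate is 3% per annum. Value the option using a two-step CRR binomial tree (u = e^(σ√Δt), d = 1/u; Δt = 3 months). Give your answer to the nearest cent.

CRR parameters: u = e^(σ√Δt) = e^(0.4·√0.25) = 1.2214, d = 1/u = 0.8187
Per-period rate: rΔt = 0.03·0.25 = 0.0075, so R = e^0.0075 = 1.0075
Risk-neutral probability p = (e^0.0075 − 0.8187)/(1.2214 − 0.8187) = 0.1888/0.4027 = 0.4689
Terminal stock prices: S_uu = 89.51, S_ud = 60, S_dd = 40.22
Terminal payoffs (S − K): max(22.51, 0) = 22.51, max(-7, 0) = 0, max(-26.78, 0) = 0
Node u (S = 73.28): V_u = e^(−0.0075)·[0.4689·22.5095 + 0.5311·0.0000] = 10.4750
Node d (S = 49.12): V_d = e^(−0.0075)·[0.4689·0.0000 + 0.5311·0.0000] = 0.0000
Node 0 (S = 60): V_0 = e^(−0.0075)·[0.4689·10.4750 + 0.5311·0.0000] = 4.8746

4.87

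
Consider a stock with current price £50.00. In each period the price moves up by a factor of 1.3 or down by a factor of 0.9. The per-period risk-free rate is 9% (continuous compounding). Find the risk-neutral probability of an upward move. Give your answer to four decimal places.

Risk-neutral probability p = (e^0.09 − 0.9)/(1.3 − 0.9) = 0.1942/0.4000 = 0.4854

p = 0.4854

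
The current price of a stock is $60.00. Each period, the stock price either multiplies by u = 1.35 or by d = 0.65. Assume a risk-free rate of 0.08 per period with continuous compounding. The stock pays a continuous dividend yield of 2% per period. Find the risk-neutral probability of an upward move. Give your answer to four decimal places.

Per-period risk-free factor R = e^0.08 = 1.0833; dividend-adjusted growth = e^(0.08−0.02) = 1.0618.
Risk-neutral probability p = (1.0618 − 0.65)/(1.35 − 0.65) = 0.4118/0.7000 = 0.5883

p = 0.5883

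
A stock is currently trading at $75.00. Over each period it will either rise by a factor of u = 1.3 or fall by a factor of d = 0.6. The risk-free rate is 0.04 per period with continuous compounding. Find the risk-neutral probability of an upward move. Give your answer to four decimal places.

p = 0.6297

Risk-neutral probability p = (e^0.04 − 0.6)/(1.3 − 0.6) = 0.4408/0.7000 = 0.6297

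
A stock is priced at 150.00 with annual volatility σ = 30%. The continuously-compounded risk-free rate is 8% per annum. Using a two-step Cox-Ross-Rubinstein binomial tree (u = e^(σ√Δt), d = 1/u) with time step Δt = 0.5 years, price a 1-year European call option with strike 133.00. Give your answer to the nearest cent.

CRR parameters: u = e^(σ√Δt) = e^(0.3·√0.5) = 1.2363, d = 1/u = 0.8089
Per-period rate: rΔt = 0.08·0.5 = 0.04, so R = e^0.04 = 1.0408
Risk-neutral probability p = (e^0.04 − 0.8089)/(1.2363 − 0.8089) = 0.2320/0.4275 = 0.5426
Terminal stock prices: S_uu = 229.3, S_ud = 150, S_dd = 98.14
Terminal payoffs (S − K): max(96.27, 0) = 96.27, max(17, 0) = 17, max(-34.86, 0) = 0
Node u (S = 185.4): V_u = e^(−0.04)·[0.5426·96.2698 + 0.4574·17.0000] = 57.6617
Node d (S = 121.3): V_d = e^(−0.04)·[0.5426·17.0000 + 0.4574·0.0000] = 8.8632
Node 0 (S = 150): V_0 = e^(−0.04)·[0.5426·57.6617 + 0.4574·8.8632] = 33.9573

33.96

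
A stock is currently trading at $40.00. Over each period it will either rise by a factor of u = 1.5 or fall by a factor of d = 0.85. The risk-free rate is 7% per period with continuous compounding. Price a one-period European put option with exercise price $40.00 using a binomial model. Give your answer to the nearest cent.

$3.68

Risk-neutral probability p = (e^0.07 − 0.85)/(1.5 − 0.85) = 0.2225/0.6500 = 0.3423
Terminal stock prices: S_u = 60, S_d = 34
Terminal payoffs (K − S): max(-20, 0) = 0, max(6, 0) = 6
Node 0 (S = 40): V_0 = e^(−0.07)·[0.3423·0.0000 + 0.6577·6.0000] = 3.6793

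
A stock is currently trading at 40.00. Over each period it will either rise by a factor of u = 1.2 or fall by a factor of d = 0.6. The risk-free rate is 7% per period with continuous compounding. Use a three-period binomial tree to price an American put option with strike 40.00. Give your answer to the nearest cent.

Risk-neutral probability p = (e^0.07 − 0.6)/(1.2 − 0.6) = 0.4725/0.6000 = 0.7875
Terminal stock prices: S_uuu = 69.12, S_uud = 34.56, S_udd = 17.28, S_ddd = 8.64
Terminal payoffs (K − S): max(-29.12, 0) = 0, max(5.44, 0) = 5.44, max(22.72, 0) = 22.72, max(31.36, 0) = 31.36
Node uu (S = 57.6): continuation = e^(−0.07)·[0.7875·0.0000 + 0.2125·5.4400] = 1.0778; exercise value = 0.0000 ≤ continuation, so V_uu = 1.0778
Node ud (S = 28.8): continuation = e^(−0.07)·[0.7875·5.4400 + 0.2125·22.7200] = 8.4958; exercise value = 11.2000 > continuation, so V_ud = 11.2000 (exercise)
Node dd (S = 14.4): continuation = e^(−0.07)·[0.7875·22.7200 + 0.2125·31.3600] = 22.8958; exercise value = 25.6000 > continuation, so V_dd = 25.6000 (exercise)
Node u (S = 48): continuation = e^(−0.07)·[0.7875·1.0778 + 0.2125·11.2000] = 3.0103; exercise value = 0.0000 ≤ continuation, so V_u = 3.0103
Node d (S = 24): continuation = e^(−0.07)·[0.7875·11.2000 + 0.2125·25.6000] = 13.2958; exercise value = 16.0000 > continuation, so V_d = 16.0000 (exercise)
Node 0 (S = 40): continuation = e^(−0.07)·[0.7875·3.0103 + 0.2125·16.0000] = 5.3803; exercise value = 0.0000 ≤ continuation, so V_0 = 5.3803

5.38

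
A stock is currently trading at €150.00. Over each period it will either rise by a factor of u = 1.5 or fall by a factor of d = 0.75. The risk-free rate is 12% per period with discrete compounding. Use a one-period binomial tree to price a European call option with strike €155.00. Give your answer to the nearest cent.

€30.83

Risk-neutral probability p = (1 + 0.12 − 0.75)/(1.5 − 0.75) = 0.3700/0.7500 = 0.4933
Terminal stock prices: S_u = 225, S_d = 112.5
Terminal payoffs (S − K): max(70, 0) = 70, max(-42.5, 0) = 0
Node 0 (S = 150): V_0 = 1/1.12·[0.4933·70.0000 + 0.5067·0.0000] = 30.8333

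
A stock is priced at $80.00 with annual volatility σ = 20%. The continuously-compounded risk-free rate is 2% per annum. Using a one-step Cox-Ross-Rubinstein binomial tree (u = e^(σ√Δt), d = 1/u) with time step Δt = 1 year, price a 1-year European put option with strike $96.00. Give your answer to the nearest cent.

CRR parameters: u = e^(σ√Δt) = e^(0.2·√1) = 1.2214, d = 1/u = 0.8187
Per-period rate: rΔt = 0.02·1 = 0.02, so R = e^0.02 = 1.0202
Risk-neutral probability p = (e^0.02 − 0.8187)/(1.2214 − 0.8187) = 0.2015/0.4027 = 0.5003
Terminal stock prices: S_u = 97.71, S_d = 65.5
Terminal payoffs (K − S): max(-1.712, 0) = 0, max(30.5, 0) = 30.5
Node 0 (S = 80): V_0 = e^(−0.02)·[0.5003·0.0000 + 0.4997·30.5015] = 14.9388

$14.94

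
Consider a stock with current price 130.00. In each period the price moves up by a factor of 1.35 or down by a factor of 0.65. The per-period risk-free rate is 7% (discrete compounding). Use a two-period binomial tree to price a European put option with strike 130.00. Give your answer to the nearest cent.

17.17

Risk-neutral probability p = (1 + 0.07 − 0.65)/(1.35 − 0.65) = 0.4200/0.7000 = 0.6000
Terminal stock prices: S_uu = 236.9, S_ud = 114.1, S_dd = 54.93
Terminal payoffs (K − S): max(-106.9, 0) = 0, max(15.92, 0) = 15.92, max(75.07, 0) = 75.07
Node u (S = 175.5): V_u = 1/1.07·[0.6000·0.0000 + 0.4000·15.9250] = 5.9533
Node d (S = 84.5): V_d = 1/1.07·[0.6000·15.9250 + 0.4000·75.0750] = 36.9953
Node 0 (S = 130): V_0 = 1/1.07·[0.6000·5.9533 + 0.4000·36.9953] = 17.1683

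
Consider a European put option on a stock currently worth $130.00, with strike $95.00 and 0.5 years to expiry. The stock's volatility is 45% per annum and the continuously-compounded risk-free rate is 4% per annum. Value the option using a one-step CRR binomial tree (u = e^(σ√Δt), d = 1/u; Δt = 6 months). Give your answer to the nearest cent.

$0.23

CRR parameters: u = e^(σ√Δt) = e^(0.45·√0.5) = 1.3746, d = 1/u = 0.7275
Per-period rate: rΔt = 0.04·0.5 = 0.02, so R = e^0.02 = 1.0202
Risk-neutral probability p = (e^0.02 − 0.7275)/(1.3746 − 0.7275) = 0.2927/0.6472 = 0.4523
Terminal stock prices: S_u = 178.7, S_d = 94.57
Terminal payoffs (K − S): max(-83.7, 0) = 0, max(0.4304, 0) = 0.4304
Node 0 (S = 130): V_0 = e^(−0.02)·[0.4523·0.0000 + 0.5477·0.4304] = 0.2310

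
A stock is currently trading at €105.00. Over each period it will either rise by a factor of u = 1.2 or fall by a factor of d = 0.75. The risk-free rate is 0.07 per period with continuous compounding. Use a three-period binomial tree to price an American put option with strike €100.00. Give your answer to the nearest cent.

€6.97

Risk-neutral probability p = (e^0.07 − 0.75)/(1.2 − 0.75) = 0.3225/0.4500 = 0.7167
Terminal stock prices: S_uuu = 181.4, S_uud = 113.4, S_udd = 70.88, S_ddd = 44.3
Terminal payoffs (K − S): max(-81.44, 0) = 0, max(-13.4, 0) = 0, max(29.12, 0) = 29.12, max(55.7, 0) = 55.7
Node uu (S = 151.2): continuation = e^(−0.07)·[0.7167·0.0000 + 0.2833·0.0000] = 0.0000; exercise value = 0.0000 ≤ continuation, so V_uu = 0.0000
Node ud (S = 94.5): continuation = e^(−0.07)·[0.7167·0.0000 + 0.2833·29.1250] = 7.6937; exercise value = 5.5000 ≤ continuation, so V_ud = 7.6937
Node dd (S = 59.06): continuation = e^(−0.07)·[0.7167·29.1250 + 0.2833·55.7031] = 34.1769; exercise value = 40.9375 > continuation, so V_dd = 40.9375 (exercise)
Node u (S = 126): continuation = e^(−0.07)·[0.7167·0.0000 + 0.2833·7.6937] = 2.0324; exercise value = 0.0000 ≤ continuation, so V_u = 2.0324
Node d (S = 78.75): continuation = e^(−0.07)·[0.7167·7.6937 + 0.2833·40.9375] = 15.9553; exercise value = 21.2500 > continuation, so V_d = 21.2500 (exercise)
Node 0 (S = 105): continuation = e^(−0.07)·[0.7167·2.0324 + 0.2833·21.2500] = 6.9715; exercise value = 0.0000 ≤ continuation, so V_0 = 6.9715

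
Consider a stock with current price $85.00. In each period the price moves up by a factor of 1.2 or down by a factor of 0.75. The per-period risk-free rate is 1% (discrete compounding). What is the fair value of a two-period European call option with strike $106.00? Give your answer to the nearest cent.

$5.37

Risk-neutral probability p = (1 + 0.01 − 0.75)/(1.2 − 0.75) = 0.2600/0.4500 = 0.5778
Terminal stock prices: S_uu = 122.4, S_ud = 76.5, S_dd = 47.81
Terminal payoffs (S − K): max(16.4, 0) = 16.4, max(-29.5, 0) = 0, max(-58.19, 0) = 0
Node u (S = 102): V_u = 1/1.01·[0.5778·16.4000 + 0.4222·0.0000] = 9.3817
Node d (S = 63.75): V_d = 1/1.01·[0.5778·0.0000 + 0.4222·0.0000] = 0.0000
Node 0 (S = 85): V_0 = 1/1.01·[0.5778·9.3817 + 0.4222·0.0000] = 5.3669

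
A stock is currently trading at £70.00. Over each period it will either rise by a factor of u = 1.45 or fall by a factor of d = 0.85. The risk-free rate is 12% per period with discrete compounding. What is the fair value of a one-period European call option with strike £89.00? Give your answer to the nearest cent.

Risk-neutral probability p = (1 + 0.12 − 0.85)/(1.45 − 0.85) = 0.2700/0.6000 = 0.4500
Terminal stock prices: S_u = 101.5, S_d = 59.5
Terminal payoffs (S − K): max(12.5, 0) = 12.5, max(-29.5, 0) = 0
Node 0 (S = 70): V_0 = 1/1.12·[0.4500·12.5000 + 0.5500·0.0000] = 5.0223

£5.02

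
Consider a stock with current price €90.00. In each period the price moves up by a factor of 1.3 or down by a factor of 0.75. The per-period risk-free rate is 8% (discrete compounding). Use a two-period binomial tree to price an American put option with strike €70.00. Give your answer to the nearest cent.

Risk-neutral probability p = (1 + 0.08 − 0.75)/(1.3 − 0.75) = 0.3300/0.5500 = 0.6000
Terminal stock prices: S_uu = 152.1, S_ud = 87.75, S_dd = 50.62
Terminal payoffs (K − S): max(-82.1, 0) = 0, max(-17.75, 0) = 0, max(19.38, 0) = 19.38
Node u (S = 117): continuation = 1/1.08·[0.6000·0.0000 + 0.4000·0.0000] = 0.0000; exercise value = 0.0000 ≤ continuation, so V_u = 0.0000
Node d (S = 67.5): continuation = 1/1.08·[0.6000·0.0000 + 0.4000·19.3750] = 7.1759; exercise value = 2.5000 ≤ continuation, so V_d = 7.1759
Node 0 (S = 90): continuation = 1/1.08·[0.6000·0.0000 + 0.4000·7.1759] = 2.6578; exercise value = 0.0000 ≤ continuation, so V_0 = 2.6578

€2.66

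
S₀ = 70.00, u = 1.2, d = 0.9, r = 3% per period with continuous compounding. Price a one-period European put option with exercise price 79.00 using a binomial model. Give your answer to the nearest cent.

8.78

Risk-neutral probability p = (e^0.03 − 0.9)/(1.2 − 0.9) = 0.1305/0.3000 = 0.4348
Terminal stock prices: S_u = 84, S_d = 63
Terminal payoffs (K − S): max(-5, 0) = 0, max(16, 0) = 16
Node 0 (S = 70): V_0 = e^(−0.03)·[0.4348·0.0000 + 0.5652·16.0000] = 8.7752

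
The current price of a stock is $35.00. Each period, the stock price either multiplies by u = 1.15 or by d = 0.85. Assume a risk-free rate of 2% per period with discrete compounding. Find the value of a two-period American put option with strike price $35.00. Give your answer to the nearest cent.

$2.42

Risk-neutral probability p = (1 + 0.02 − 0.85)/(1.15 − 0.85) = 0.1700/0.3000 = 0.5667
Terminal stock prices: S_uu = 46.29, S_ud = 34.21, S_dd = 25.29
Terminal payoffs (K − S): max(-11.29, 0) = 0, max(0.7875, 0) = 0.7875, max(9.713, 0) = 9.713
Node u (S = 40.25): continuation = 1/1.02·[0.5667·0.0000 + 0.4333·0.7875] = 0.3346; exercise value = 0.0000 ≤ continuation, so V_u = 0.3346
Node d (S = 29.75): continuation = 1/1.02·[0.5667·0.7875 + 0.4333·9.7125] = 4.5637; exercise value = 5.2500 > continuation, so V_d = 5.2500 (exercise)
Node 0 (S = 35): continuation = 1/1.02·[0.5667·0.3346 + 0.4333·5.2500] = 2.4163; exercise value = 0.0000 ≤ continuation, so V_0 = 2.4163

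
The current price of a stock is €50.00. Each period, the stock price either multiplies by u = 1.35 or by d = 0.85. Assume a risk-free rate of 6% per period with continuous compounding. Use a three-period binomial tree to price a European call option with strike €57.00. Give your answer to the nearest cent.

€9.50

Risk-neutral probability p = (e^0.06 − 0.85)/(1.35 − 0.85) = 0.2118/0.5000 = 0.4237
Terminal stock prices: S_uuu = 123, S_uud = 77.46, S_udd = 48.77, S_ddd = 30.71
Terminal payoffs (S − K): max(66.02, 0) = 66.02, max(20.46, 0) = 20.46, max(-8.231, 0) = 0, max(-26.29, 0) = 0
Node uu (S = 91.13): V_uu = e^(−0.06)·[0.4237·66.0188 + 0.5763·20.4563] = 37.4444
Node ud (S = 57.38): V_ud = e^(−0.06)·[0.4237·20.4563 + 0.5763·0.0000] = 8.1620
Node dd (S = 36.12): V_dd = e^(−0.06)·[0.4237·0.0000 + 0.5763·0.0000] = 0.0000
Node u (S = 67.5): V_u = e^(−0.06)·[0.4237·37.4444 + 0.5763·8.1620] = 19.3704
Node d (S = 42.5): V_d = e^(−0.06)·[0.4237·8.1620 + 0.5763·0.0000] = 3.2567
Node 0 (S = 50): V_0 = e^(−0.06)·[0.4237·19.3704 + 0.5763·3.2567] = 9.4964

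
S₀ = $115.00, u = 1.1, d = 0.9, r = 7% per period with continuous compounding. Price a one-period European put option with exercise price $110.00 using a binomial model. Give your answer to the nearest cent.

$0.83

Risk-neutral probability p = (e^0.07 − 0.9)/(1.1 − 0.9) = 0.1725/0.2000 = 0.8625
Terminal stock prices: S_u = 126.5, S_d = 103.5
Terminal payoffs (K − S): max(-16.5, 0) = 0, max(6.5, 0) = 6.5
Node 0 (S = 115): V_0 = e^(−0.07)·[0.8625·0.0000 + 0.1375·6.5000] = 0.8331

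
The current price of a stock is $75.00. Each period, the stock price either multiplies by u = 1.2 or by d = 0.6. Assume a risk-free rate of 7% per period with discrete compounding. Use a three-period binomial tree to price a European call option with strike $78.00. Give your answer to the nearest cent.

$20.25

Risk-neutral probability p = (1 + 0.07 − 0.6)/(1.2 − 0.6) = 0.4700/0.6000 = 0.7833
Terminal stock prices: S_uuu = 129.6, S_uud = 64.8, S_udd = 32.4, S_ddd = 16.2
Terminal payoffs (S − K): max(51.6, 0) = 51.6, max(-13.2, 0) = 0, max(-45.6, 0) = 0, max(-61.8, 0) = 0
Node uu (S = 108): V_uu = 1/1.07·[0.7833·51.6000 + 0.2167·0.0000] = 37.7757
Node ud (S = 54): V_ud = 1/1.07·[0.7833·0.0000 + 0.2167·0.0000] = 0.0000
Node dd (S = 27): V_dd = 1/1.07·[0.7833·0.0000 + 0.2167·0.0000] = 0.0000
Node u (S = 90): V_u = 1/1.07·[0.7833·37.7757 + 0.2167·0.0000] = 27.6551
Node d (S = 45): V_d = 1/1.07·[0.7833·0.0000 + 0.2167·0.0000] = 0.0000
Node 0 (S = 75): V_0 = 1/1.07·[0.7833·27.6551 + 0.2167·0.0000] = 20.2460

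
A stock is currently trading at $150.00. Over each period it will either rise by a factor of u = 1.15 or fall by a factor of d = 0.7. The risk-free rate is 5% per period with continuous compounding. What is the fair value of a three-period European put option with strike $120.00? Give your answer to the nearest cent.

Risk-neutral probability p = (e^0.05 − 0.7)/(1.15 − 0.7) = 0.3513/0.4500 = 0.7806
Terminal stock prices: S_uuu = 228.1, S_uud = 138.9, S_udd = 84.52, S_ddd = 51.45
Terminal payoffs (K − S): max(-108.1, 0) = 0, max(-18.86, 0) = 0, max(35.48, 0) = 35.48, max(68.55, 0) = 68.55
Node uu (S = 198.4): V_uu = e^(−0.05)·[0.7806·0.0000 + 0.2194·0.0000] = 0.0000
Node ud (S = 120.7): V_ud = e^(−0.05)·[0.7806·0.0000 + 0.2194·35.4750] = 7.4035
Node dd (S = 73.5): V_dd = e^(−0.05)·[0.7806·35.4750 + 0.2194·68.5500] = 40.6475
Node u (S = 172.5): V_u = e^(−0.05)·[0.7806·0.0000 + 0.2194·7.4035] = 1.5451
Node d (S = 105): V_d = e^(−0.05)·[0.7806·7.4035 + 0.2194·40.6475] = 13.9804
Node 0 (S = 150): V_0 = e^(−0.05)·[0.7806·1.5451 + 0.2194·13.9804] = 4.0650

$4.06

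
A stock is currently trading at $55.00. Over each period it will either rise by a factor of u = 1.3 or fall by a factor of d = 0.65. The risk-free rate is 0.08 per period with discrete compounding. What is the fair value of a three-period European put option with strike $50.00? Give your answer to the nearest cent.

$4.65

Risk-neutral probability p = (1 + 0.08 − 0.65)/(1.3 − 0.65) = 0.4300/0.6500 = 0.6615
Terminal stock prices: S_uuu = 120.8, S_uud = 60.42, S_udd = 30.21, S_ddd = 15.1
Terminal payoffs (K − S): max(-70.84, 0) = 0, max(-10.42, 0) = 0, max(19.79, 0) = 19.79, max(34.9, 0) = 34.9
Node uu (S = 92.95): V_uu = 1/1.08·[0.6615·0.0000 + 0.3385·0.0000] = 0.0000
Node ud (S = 46.48): V_ud = 1/1.08·[0.6615·0.0000 + 0.3385·19.7912] = 6.2024
Node dd (S = 23.24): V_dd = 1/1.08·[0.6615·19.7912 + 0.3385·34.8956] = 23.0588
Node u (S = 71.5): V_u = 1/1.08·[0.6615·0.0000 + 0.3385·6.2024] = 1.9438
Node d (S = 35.75): V_d = 1/1.08·[0.6615·6.2024 + 0.3385·23.0588] = 11.0256
Node 0 (S = 55): V_0 = 1/1.08·[0.6615·1.9438 + 0.3385·11.0256] = 4.6459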